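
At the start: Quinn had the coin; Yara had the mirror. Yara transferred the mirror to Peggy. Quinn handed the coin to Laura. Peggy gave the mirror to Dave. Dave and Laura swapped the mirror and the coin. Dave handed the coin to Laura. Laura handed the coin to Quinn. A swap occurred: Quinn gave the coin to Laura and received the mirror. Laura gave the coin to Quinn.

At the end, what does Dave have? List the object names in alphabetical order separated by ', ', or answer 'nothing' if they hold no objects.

Answer: nothing

Derivation:
Tracking all object holders:
Start: coin:Quinn, mirror:Yara
Event 1 (give mirror: Yara -> Peggy). State: coin:Quinn, mirror:Peggy
Event 2 (give coin: Quinn -> Laura). State: coin:Laura, mirror:Peggy
Event 3 (give mirror: Peggy -> Dave). State: coin:Laura, mirror:Dave
Event 4 (swap mirror<->coin: now mirror:Laura, coin:Dave). State: coin:Dave, mirror:Laura
Event 5 (give coin: Dave -> Laura). State: coin:Laura, mirror:Laura
Event 6 (give coin: Laura -> Quinn). State: coin:Quinn, mirror:Laura
Event 7 (swap coin<->mirror: now coin:Laura, mirror:Quinn). State: coin:Laura, mirror:Quinn
Event 8 (give coin: Laura -> Quinn). State: coin:Quinn, mirror:Quinn

Final state: coin:Quinn, mirror:Quinn
Dave holds: (nothing).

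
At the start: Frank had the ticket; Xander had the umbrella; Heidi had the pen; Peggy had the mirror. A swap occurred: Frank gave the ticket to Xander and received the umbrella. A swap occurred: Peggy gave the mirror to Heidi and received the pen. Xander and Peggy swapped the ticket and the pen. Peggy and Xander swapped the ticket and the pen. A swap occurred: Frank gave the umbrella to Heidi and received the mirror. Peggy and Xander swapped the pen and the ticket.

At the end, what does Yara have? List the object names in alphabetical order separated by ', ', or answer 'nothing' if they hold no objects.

Tracking all object holders:
Start: ticket:Frank, umbrella:Xander, pen:Heidi, mirror:Peggy
Event 1 (swap ticket<->umbrella: now ticket:Xander, umbrella:Frank). State: ticket:Xander, umbrella:Frank, pen:Heidi, mirror:Peggy
Event 2 (swap mirror<->pen: now mirror:Heidi, pen:Peggy). State: ticket:Xander, umbrella:Frank, pen:Peggy, mirror:Heidi
Event 3 (swap ticket<->pen: now ticket:Peggy, pen:Xander). State: ticket:Peggy, umbrella:Frank, pen:Xander, mirror:Heidi
Event 4 (swap ticket<->pen: now ticket:Xander, pen:Peggy). State: ticket:Xander, umbrella:Frank, pen:Peggy, mirror:Heidi
Event 5 (swap umbrella<->mirror: now umbrella:Heidi, mirror:Frank). State: ticket:Xander, umbrella:Heidi, pen:Peggy, mirror:Frank
Event 6 (swap pen<->ticket: now pen:Xander, ticket:Peggy). State: ticket:Peggy, umbrella:Heidi, pen:Xander, mirror:Frank

Final state: ticket:Peggy, umbrella:Heidi, pen:Xander, mirror:Frank
Yara holds: (nothing).

Answer: nothing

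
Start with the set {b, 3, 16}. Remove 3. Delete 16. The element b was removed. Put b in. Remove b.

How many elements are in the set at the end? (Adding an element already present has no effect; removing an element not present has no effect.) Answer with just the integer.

Tracking the set through each operation:
Start: {16, 3, b}
Event 1 (remove 3): removed. Set: {16, b}
Event 2 (remove 16): removed. Set: {b}
Event 3 (remove b): removed. Set: {}
Event 4 (add b): added. Set: {b}
Event 5 (remove b): removed. Set: {}

Final set: {} (size 0)

Answer: 0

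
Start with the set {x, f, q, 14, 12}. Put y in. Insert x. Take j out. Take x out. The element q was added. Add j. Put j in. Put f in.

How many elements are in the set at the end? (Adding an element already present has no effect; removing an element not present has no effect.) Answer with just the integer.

Tracking the set through each operation:
Start: {12, 14, f, q, x}
Event 1 (add y): added. Set: {12, 14, f, q, x, y}
Event 2 (add x): already present, no change. Set: {12, 14, f, q, x, y}
Event 3 (remove j): not present, no change. Set: {12, 14, f, q, x, y}
Event 4 (remove x): removed. Set: {12, 14, f, q, y}
Event 5 (add q): already present, no change. Set: {12, 14, f, q, y}
Event 6 (add j): added. Set: {12, 14, f, j, q, y}
Event 7 (add j): already present, no change. Set: {12, 14, f, j, q, y}
Event 8 (add f): already present, no change. Set: {12, 14, f, j, q, y}

Final set: {12, 14, f, j, q, y} (size 6)

Answer: 6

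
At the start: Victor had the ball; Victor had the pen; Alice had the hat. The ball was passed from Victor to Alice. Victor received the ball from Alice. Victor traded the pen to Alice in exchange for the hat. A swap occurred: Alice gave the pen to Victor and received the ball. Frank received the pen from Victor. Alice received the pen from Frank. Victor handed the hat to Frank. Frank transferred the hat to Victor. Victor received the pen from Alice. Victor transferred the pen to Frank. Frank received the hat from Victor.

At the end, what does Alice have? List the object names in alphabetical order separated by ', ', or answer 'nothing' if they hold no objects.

Answer: ball

Derivation:
Tracking all object holders:
Start: ball:Victor, pen:Victor, hat:Alice
Event 1 (give ball: Victor -> Alice). State: ball:Alice, pen:Victor, hat:Alice
Event 2 (give ball: Alice -> Victor). State: ball:Victor, pen:Victor, hat:Alice
Event 3 (swap pen<->hat: now pen:Alice, hat:Victor). State: ball:Victor, pen:Alice, hat:Victor
Event 4 (swap pen<->ball: now pen:Victor, ball:Alice). State: ball:Alice, pen:Victor, hat:Victor
Event 5 (give pen: Victor -> Frank). State: ball:Alice, pen:Frank, hat:Victor
Event 6 (give pen: Frank -> Alice). State: ball:Alice, pen:Alice, hat:Victor
Event 7 (give hat: Victor -> Frank). State: ball:Alice, pen:Alice, hat:Frank
Event 8 (give hat: Frank -> Victor). State: ball:Alice, pen:Alice, hat:Victor
Event 9 (give pen: Alice -> Victor). State: ball:Alice, pen:Victor, hat:Victor
Event 10 (give pen: Victor -> Frank). State: ball:Alice, pen:Frank, hat:Victor
Event 11 (give hat: Victor -> Frank). State: ball:Alice, pen:Frank, hat:Frank

Final state: ball:Alice, pen:Frank, hat:Frank
Alice holds: ball.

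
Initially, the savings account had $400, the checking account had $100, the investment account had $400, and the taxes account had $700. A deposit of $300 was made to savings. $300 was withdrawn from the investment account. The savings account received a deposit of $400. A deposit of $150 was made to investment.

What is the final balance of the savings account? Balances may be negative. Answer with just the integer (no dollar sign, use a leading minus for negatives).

Answer: 1100

Derivation:
Tracking account balances step by step:
Start: savings=400, checking=100, investment=400, taxes=700
Event 1 (deposit 300 to savings): savings: 400 + 300 = 700. Balances: savings=700, checking=100, investment=400, taxes=700
Event 2 (withdraw 300 from investment): investment: 400 - 300 = 100. Balances: savings=700, checking=100, investment=100, taxes=700
Event 3 (deposit 400 to savings): savings: 700 + 400 = 1100. Balances: savings=1100, checking=100, investment=100, taxes=700
Event 4 (deposit 150 to investment): investment: 100 + 150 = 250. Balances: savings=1100, checking=100, investment=250, taxes=700

Final balance of savings: 1100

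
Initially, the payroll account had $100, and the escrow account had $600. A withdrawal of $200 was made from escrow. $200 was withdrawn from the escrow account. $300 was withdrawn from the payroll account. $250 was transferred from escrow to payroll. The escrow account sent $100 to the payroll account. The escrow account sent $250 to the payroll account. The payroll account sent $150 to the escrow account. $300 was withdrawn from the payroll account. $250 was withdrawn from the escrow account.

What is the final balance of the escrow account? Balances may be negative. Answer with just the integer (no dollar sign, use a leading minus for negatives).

Answer: -500

Derivation:
Tracking account balances step by step:
Start: payroll=100, escrow=600
Event 1 (withdraw 200 from escrow): escrow: 600 - 200 = 400. Balances: payroll=100, escrow=400
Event 2 (withdraw 200 from escrow): escrow: 400 - 200 = 200. Balances: payroll=100, escrow=200
Event 3 (withdraw 300 from payroll): payroll: 100 - 300 = -200. Balances: payroll=-200, escrow=200
Event 4 (transfer 250 escrow -> payroll): escrow: 200 - 250 = -50, payroll: -200 + 250 = 50. Balances: payroll=50, escrow=-50
Event 5 (transfer 100 escrow -> payroll): escrow: -50 - 100 = -150, payroll: 50 + 100 = 150. Balances: payroll=150, escrow=-150
Event 6 (transfer 250 escrow -> payroll): escrow: -150 - 250 = -400, payroll: 150 + 250 = 400. Balances: payroll=400, escrow=-400
Event 7 (transfer 150 payroll -> escrow): payroll: 400 - 150 = 250, escrow: -400 + 150 = -250. Balances: payroll=250, escrow=-250
Event 8 (withdraw 300 from payroll): payroll: 250 - 300 = -50. Balances: payroll=-50, escrow=-250
Event 9 (withdraw 250 from escrow): escrow: -250 - 250 = -500. Balances: payroll=-50, escrow=-500

Final balance of escrow: -500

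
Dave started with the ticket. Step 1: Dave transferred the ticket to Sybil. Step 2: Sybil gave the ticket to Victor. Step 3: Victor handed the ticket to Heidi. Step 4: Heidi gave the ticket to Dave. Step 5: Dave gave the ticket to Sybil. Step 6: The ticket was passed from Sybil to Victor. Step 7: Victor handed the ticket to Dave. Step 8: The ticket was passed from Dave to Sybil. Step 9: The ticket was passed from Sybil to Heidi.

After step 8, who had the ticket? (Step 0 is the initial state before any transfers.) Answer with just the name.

Tracking the ticket holder through step 8:
After step 0 (start): Dave
After step 1: Sybil
After step 2: Victor
After step 3: Heidi
After step 4: Dave
After step 5: Sybil
After step 6: Victor
After step 7: Dave
After step 8: Sybil

At step 8, the holder is Sybil.

Answer: Sybil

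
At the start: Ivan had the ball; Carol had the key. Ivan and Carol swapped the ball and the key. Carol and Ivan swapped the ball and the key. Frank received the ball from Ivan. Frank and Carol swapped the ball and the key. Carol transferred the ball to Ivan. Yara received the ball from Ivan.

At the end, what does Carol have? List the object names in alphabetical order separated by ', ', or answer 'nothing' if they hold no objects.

Answer: nothing

Derivation:
Tracking all object holders:
Start: ball:Ivan, key:Carol
Event 1 (swap ball<->key: now ball:Carol, key:Ivan). State: ball:Carol, key:Ivan
Event 2 (swap ball<->key: now ball:Ivan, key:Carol). State: ball:Ivan, key:Carol
Event 3 (give ball: Ivan -> Frank). State: ball:Frank, key:Carol
Event 4 (swap ball<->key: now ball:Carol, key:Frank). State: ball:Carol, key:Frank
Event 5 (give ball: Carol -> Ivan). State: ball:Ivan, key:Frank
Event 6 (give ball: Ivan -> Yara). State: ball:Yara, key:Frank

Final state: ball:Yara, key:Frank
Carol holds: (nothing).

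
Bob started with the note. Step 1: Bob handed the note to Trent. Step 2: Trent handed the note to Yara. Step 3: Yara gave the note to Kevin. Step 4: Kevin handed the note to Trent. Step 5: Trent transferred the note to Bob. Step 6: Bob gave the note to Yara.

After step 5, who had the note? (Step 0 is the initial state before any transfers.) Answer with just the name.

Answer: Bob

Derivation:
Tracking the note holder through step 5:
After step 0 (start): Bob
After step 1: Trent
After step 2: Yara
After step 3: Kevin
After step 4: Trent
After step 5: Bob

At step 5, the holder is Bob.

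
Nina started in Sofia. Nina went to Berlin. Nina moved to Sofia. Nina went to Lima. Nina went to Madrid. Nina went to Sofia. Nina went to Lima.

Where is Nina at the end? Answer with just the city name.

Tracking Nina's location:
Start: Nina is in Sofia.
After move 1: Sofia -> Berlin. Nina is in Berlin.
After move 2: Berlin -> Sofia. Nina is in Sofia.
After move 3: Sofia -> Lima. Nina is in Lima.
After move 4: Lima -> Madrid. Nina is in Madrid.
After move 5: Madrid -> Sofia. Nina is in Sofia.
After move 6: Sofia -> Lima. Nina is in Lima.

Answer: Lima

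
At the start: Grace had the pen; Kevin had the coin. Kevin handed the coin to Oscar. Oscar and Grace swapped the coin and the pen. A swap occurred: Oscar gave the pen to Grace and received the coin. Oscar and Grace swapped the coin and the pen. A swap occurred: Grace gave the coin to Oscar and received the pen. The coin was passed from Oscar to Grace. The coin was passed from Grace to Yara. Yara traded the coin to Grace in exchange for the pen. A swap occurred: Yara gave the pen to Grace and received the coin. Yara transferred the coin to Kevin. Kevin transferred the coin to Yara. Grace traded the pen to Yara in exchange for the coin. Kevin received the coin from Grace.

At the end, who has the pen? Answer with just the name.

Tracking all object holders:
Start: pen:Grace, coin:Kevin
Event 1 (give coin: Kevin -> Oscar). State: pen:Grace, coin:Oscar
Event 2 (swap coin<->pen: now coin:Grace, pen:Oscar). State: pen:Oscar, coin:Grace
Event 3 (swap pen<->coin: now pen:Grace, coin:Oscar). State: pen:Grace, coin:Oscar
Event 4 (swap coin<->pen: now coin:Grace, pen:Oscar). State: pen:Oscar, coin:Grace
Event 5 (swap coin<->pen: now coin:Oscar, pen:Grace). State: pen:Grace, coin:Oscar
Event 6 (give coin: Oscar -> Grace). State: pen:Grace, coin:Grace
Event 7 (give coin: Grace -> Yara). State: pen:Grace, coin:Yara
Event 8 (swap coin<->pen: now coin:Grace, pen:Yara). State: pen:Yara, coin:Grace
Event 9 (swap pen<->coin: now pen:Grace, coin:Yara). State: pen:Grace, coin:Yara
Event 10 (give coin: Yara -> Kevin). State: pen:Grace, coin:Kevin
Event 11 (give coin: Kevin -> Yara). State: pen:Grace, coin:Yara
Event 12 (swap pen<->coin: now pen:Yara, coin:Grace). State: pen:Yara, coin:Grace
Event 13 (give coin: Grace -> Kevin). State: pen:Yara, coin:Kevin

Final state: pen:Yara, coin:Kevin
The pen is held by Yara.

Answer: Yara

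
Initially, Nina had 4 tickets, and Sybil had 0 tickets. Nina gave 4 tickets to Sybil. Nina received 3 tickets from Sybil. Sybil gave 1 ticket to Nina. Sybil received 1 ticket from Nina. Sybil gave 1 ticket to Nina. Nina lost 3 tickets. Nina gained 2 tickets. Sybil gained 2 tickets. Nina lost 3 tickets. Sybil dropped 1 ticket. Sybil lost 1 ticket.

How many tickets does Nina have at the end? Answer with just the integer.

Tracking counts step by step:
Start: Nina=4, Sybil=0
Event 1 (Nina -> Sybil, 4): Nina: 4 -> 0, Sybil: 0 -> 4. State: Nina=0, Sybil=4
Event 2 (Sybil -> Nina, 3): Sybil: 4 -> 1, Nina: 0 -> 3. State: Nina=3, Sybil=1
Event 3 (Sybil -> Nina, 1): Sybil: 1 -> 0, Nina: 3 -> 4. State: Nina=4, Sybil=0
Event 4 (Nina -> Sybil, 1): Nina: 4 -> 3, Sybil: 0 -> 1. State: Nina=3, Sybil=1
Event 5 (Sybil -> Nina, 1): Sybil: 1 -> 0, Nina: 3 -> 4. State: Nina=4, Sybil=0
Event 6 (Nina -3): Nina: 4 -> 1. State: Nina=1, Sybil=0
Event 7 (Nina +2): Nina: 1 -> 3. State: Nina=3, Sybil=0
Event 8 (Sybil +2): Sybil: 0 -> 2. State: Nina=3, Sybil=2
Event 9 (Nina -3): Nina: 3 -> 0. State: Nina=0, Sybil=2
Event 10 (Sybil -1): Sybil: 2 -> 1. State: Nina=0, Sybil=1
Event 11 (Sybil -1): Sybil: 1 -> 0. State: Nina=0, Sybil=0

Nina's final count: 0

Answer: 0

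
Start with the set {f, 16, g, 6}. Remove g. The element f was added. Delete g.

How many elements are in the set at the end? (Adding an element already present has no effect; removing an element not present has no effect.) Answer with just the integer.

Answer: 3

Derivation:
Tracking the set through each operation:
Start: {16, 6, f, g}
Event 1 (remove g): removed. Set: {16, 6, f}
Event 2 (add f): already present, no change. Set: {16, 6, f}
Event 3 (remove g): not present, no change. Set: {16, 6, f}

Final set: {16, 6, f} (size 3)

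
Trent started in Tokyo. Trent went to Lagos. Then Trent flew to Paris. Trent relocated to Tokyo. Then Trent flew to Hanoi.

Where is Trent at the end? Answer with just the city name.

Tracking Trent's location:
Start: Trent is in Tokyo.
After move 1: Tokyo -> Lagos. Trent is in Lagos.
After move 2: Lagos -> Paris. Trent is in Paris.
After move 3: Paris -> Tokyo. Trent is in Tokyo.
After move 4: Tokyo -> Hanoi. Trent is in Hanoi.

Answer: Hanoi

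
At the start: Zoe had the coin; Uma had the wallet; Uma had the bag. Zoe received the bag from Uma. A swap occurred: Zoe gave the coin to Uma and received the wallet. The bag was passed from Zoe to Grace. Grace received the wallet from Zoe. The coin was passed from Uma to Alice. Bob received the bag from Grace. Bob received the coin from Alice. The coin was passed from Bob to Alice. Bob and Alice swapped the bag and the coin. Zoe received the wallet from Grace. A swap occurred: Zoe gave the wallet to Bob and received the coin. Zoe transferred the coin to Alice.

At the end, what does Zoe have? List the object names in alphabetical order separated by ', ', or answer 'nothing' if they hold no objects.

Tracking all object holders:
Start: coin:Zoe, wallet:Uma, bag:Uma
Event 1 (give bag: Uma -> Zoe). State: coin:Zoe, wallet:Uma, bag:Zoe
Event 2 (swap coin<->wallet: now coin:Uma, wallet:Zoe). State: coin:Uma, wallet:Zoe, bag:Zoe
Event 3 (give bag: Zoe -> Grace). State: coin:Uma, wallet:Zoe, bag:Grace
Event 4 (give wallet: Zoe -> Grace). State: coin:Uma, wallet:Grace, bag:Grace
Event 5 (give coin: Uma -> Alice). State: coin:Alice, wallet:Grace, bag:Grace
Event 6 (give bag: Grace -> Bob). State: coin:Alice, wallet:Grace, bag:Bob
Event 7 (give coin: Alice -> Bob). State: coin:Bob, wallet:Grace, bag:Bob
Event 8 (give coin: Bob -> Alice). State: coin:Alice, wallet:Grace, bag:Bob
Event 9 (swap bag<->coin: now bag:Alice, coin:Bob). State: coin:Bob, wallet:Grace, bag:Alice
Event 10 (give wallet: Grace -> Zoe). State: coin:Bob, wallet:Zoe, bag:Alice
Event 11 (swap wallet<->coin: now wallet:Bob, coin:Zoe). State: coin:Zoe, wallet:Bob, bag:Alice
Event 12 (give coin: Zoe -> Alice). State: coin:Alice, wallet:Bob, bag:Alice

Final state: coin:Alice, wallet:Bob, bag:Alice
Zoe holds: (nothing).

Answer: nothing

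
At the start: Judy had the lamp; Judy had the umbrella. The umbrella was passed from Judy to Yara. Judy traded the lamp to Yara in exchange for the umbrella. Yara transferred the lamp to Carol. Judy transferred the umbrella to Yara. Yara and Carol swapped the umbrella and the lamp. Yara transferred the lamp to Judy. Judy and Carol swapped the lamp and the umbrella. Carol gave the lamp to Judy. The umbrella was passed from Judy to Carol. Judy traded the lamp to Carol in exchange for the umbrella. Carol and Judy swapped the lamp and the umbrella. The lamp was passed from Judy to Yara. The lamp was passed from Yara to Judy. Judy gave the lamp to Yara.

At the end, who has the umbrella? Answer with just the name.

Tracking all object holders:
Start: lamp:Judy, umbrella:Judy
Event 1 (give umbrella: Judy -> Yara). State: lamp:Judy, umbrella:Yara
Event 2 (swap lamp<->umbrella: now lamp:Yara, umbrella:Judy). State: lamp:Yara, umbrella:Judy
Event 3 (give lamp: Yara -> Carol). State: lamp:Carol, umbrella:Judy
Event 4 (give umbrella: Judy -> Yara). State: lamp:Carol, umbrella:Yara
Event 5 (swap umbrella<->lamp: now umbrella:Carol, lamp:Yara). State: lamp:Yara, umbrella:Carol
Event 6 (give lamp: Yara -> Judy). State: lamp:Judy, umbrella:Carol
Event 7 (swap lamp<->umbrella: now lamp:Carol, umbrella:Judy). State: lamp:Carol, umbrella:Judy
Event 8 (give lamp: Carol -> Judy). State: lamp:Judy, umbrella:Judy
Event 9 (give umbrella: Judy -> Carol). State: lamp:Judy, umbrella:Carol
Event 10 (swap lamp<->umbrella: now lamp:Carol, umbrella:Judy). State: lamp:Carol, umbrella:Judy
Event 11 (swap lamp<->umbrella: now lamp:Judy, umbrella:Carol). State: lamp:Judy, umbrella:Carol
Event 12 (give lamp: Judy -> Yara). State: lamp:Yara, umbrella:Carol
Event 13 (give lamp: Yara -> Judy). State: lamp:Judy, umbrella:Carol
Event 14 (give lamp: Judy -> Yara). State: lamp:Yara, umbrella:Carol

Final state: lamp:Yara, umbrella:Carol
The umbrella is held by Carol.

Answer: Carol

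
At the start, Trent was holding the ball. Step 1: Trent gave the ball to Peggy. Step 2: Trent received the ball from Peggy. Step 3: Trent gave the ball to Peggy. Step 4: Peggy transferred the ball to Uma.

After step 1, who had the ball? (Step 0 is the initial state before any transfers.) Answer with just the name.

Answer: Peggy

Derivation:
Tracking the ball holder through step 1:
After step 0 (start): Trent
After step 1: Peggy

At step 1, the holder is Peggy.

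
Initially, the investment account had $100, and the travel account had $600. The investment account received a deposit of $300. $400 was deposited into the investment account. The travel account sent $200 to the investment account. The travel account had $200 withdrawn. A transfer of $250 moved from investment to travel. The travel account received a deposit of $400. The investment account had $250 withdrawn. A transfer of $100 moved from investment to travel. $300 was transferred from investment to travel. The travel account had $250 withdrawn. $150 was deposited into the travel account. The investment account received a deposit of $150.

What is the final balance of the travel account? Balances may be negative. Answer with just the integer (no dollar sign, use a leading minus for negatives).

Tracking account balances step by step:
Start: investment=100, travel=600
Event 1 (deposit 300 to investment): investment: 100 + 300 = 400. Balances: investment=400, travel=600
Event 2 (deposit 400 to investment): investment: 400 + 400 = 800. Balances: investment=800, travel=600
Event 3 (transfer 200 travel -> investment): travel: 600 - 200 = 400, investment: 800 + 200 = 1000. Balances: investment=1000, travel=400
Event 4 (withdraw 200 from travel): travel: 400 - 200 = 200. Balances: investment=1000, travel=200
Event 5 (transfer 250 investment -> travel): investment: 1000 - 250 = 750, travel: 200 + 250 = 450. Balances: investment=750, travel=450
Event 6 (deposit 400 to travel): travel: 450 + 400 = 850. Balances: investment=750, travel=850
Event 7 (withdraw 250 from investment): investment: 750 - 250 = 500. Balances: investment=500, travel=850
Event 8 (transfer 100 investment -> travel): investment: 500 - 100 = 400, travel: 850 + 100 = 950. Balances: investment=400, travel=950
Event 9 (transfer 300 investment -> travel): investment: 400 - 300 = 100, travel: 950 + 300 = 1250. Balances: investment=100, travel=1250
Event 10 (withdraw 250 from travel): travel: 1250 - 250 = 1000. Balances: investment=100, travel=1000
Event 11 (deposit 150 to travel): travel: 1000 + 150 = 1150. Balances: investment=100, travel=1150
Event 12 (deposit 150 to investment): investment: 100 + 150 = 250. Balances: investment=250, travel=1150

Final balance of travel: 1150

Answer: 1150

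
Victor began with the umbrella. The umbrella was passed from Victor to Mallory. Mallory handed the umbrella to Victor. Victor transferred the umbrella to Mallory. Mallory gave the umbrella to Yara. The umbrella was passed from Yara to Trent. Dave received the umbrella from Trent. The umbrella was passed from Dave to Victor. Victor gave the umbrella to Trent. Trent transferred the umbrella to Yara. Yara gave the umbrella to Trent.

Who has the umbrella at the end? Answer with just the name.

Tracking the umbrella through each event:
Start: Victor has the umbrella.
After event 1: Mallory has the umbrella.
After event 2: Victor has the umbrella.
After event 3: Mallory has the umbrella.
After event 4: Yara has the umbrella.
After event 5: Trent has the umbrella.
After event 6: Dave has the umbrella.
After event 7: Victor has the umbrella.
After event 8: Trent has the umbrella.
After event 9: Yara has the umbrella.
After event 10: Trent has the umbrella.

Answer: Trent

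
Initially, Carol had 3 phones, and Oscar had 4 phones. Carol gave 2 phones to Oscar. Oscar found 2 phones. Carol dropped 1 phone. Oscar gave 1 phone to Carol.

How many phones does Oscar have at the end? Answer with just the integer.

Tracking counts step by step:
Start: Carol=3, Oscar=4
Event 1 (Carol -> Oscar, 2): Carol: 3 -> 1, Oscar: 4 -> 6. State: Carol=1, Oscar=6
Event 2 (Oscar +2): Oscar: 6 -> 8. State: Carol=1, Oscar=8
Event 3 (Carol -1): Carol: 1 -> 0. State: Carol=0, Oscar=8
Event 4 (Oscar -> Carol, 1): Oscar: 8 -> 7, Carol: 0 -> 1. State: Carol=1, Oscar=7

Oscar's final count: 7

Answer: 7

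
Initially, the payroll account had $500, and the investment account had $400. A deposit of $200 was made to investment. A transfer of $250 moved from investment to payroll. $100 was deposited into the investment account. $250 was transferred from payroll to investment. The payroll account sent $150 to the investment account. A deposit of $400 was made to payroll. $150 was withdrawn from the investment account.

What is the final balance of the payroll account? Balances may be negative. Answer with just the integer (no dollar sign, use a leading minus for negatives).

Tracking account balances step by step:
Start: payroll=500, investment=400
Event 1 (deposit 200 to investment): investment: 400 + 200 = 600. Balances: payroll=500, investment=600
Event 2 (transfer 250 investment -> payroll): investment: 600 - 250 = 350, payroll: 500 + 250 = 750. Balances: payroll=750, investment=350
Event 3 (deposit 100 to investment): investment: 350 + 100 = 450. Balances: payroll=750, investment=450
Event 4 (transfer 250 payroll -> investment): payroll: 750 - 250 = 500, investment: 450 + 250 = 700. Balances: payroll=500, investment=700
Event 5 (transfer 150 payroll -> investment): payroll: 500 - 150 = 350, investment: 700 + 150 = 850. Balances: payroll=350, investment=850
Event 6 (deposit 400 to payroll): payroll: 350 + 400 = 750. Balances: payroll=750, investment=850
Event 7 (withdraw 150 from investment): investment: 850 - 150 = 700. Balances: payroll=750, investment=700

Final balance of payroll: 750

Answer: 750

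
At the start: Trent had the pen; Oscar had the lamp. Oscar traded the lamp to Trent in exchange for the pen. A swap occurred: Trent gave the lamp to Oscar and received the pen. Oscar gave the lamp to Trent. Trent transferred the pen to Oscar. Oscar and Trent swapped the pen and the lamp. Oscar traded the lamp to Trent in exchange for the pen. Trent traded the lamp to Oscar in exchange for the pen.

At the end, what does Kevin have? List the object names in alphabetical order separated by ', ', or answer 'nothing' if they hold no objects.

Tracking all object holders:
Start: pen:Trent, lamp:Oscar
Event 1 (swap lamp<->pen: now lamp:Trent, pen:Oscar). State: pen:Oscar, lamp:Trent
Event 2 (swap lamp<->pen: now lamp:Oscar, pen:Trent). State: pen:Trent, lamp:Oscar
Event 3 (give lamp: Oscar -> Trent). State: pen:Trent, lamp:Trent
Event 4 (give pen: Trent -> Oscar). State: pen:Oscar, lamp:Trent
Event 5 (swap pen<->lamp: now pen:Trent, lamp:Oscar). State: pen:Trent, lamp:Oscar
Event 6 (swap lamp<->pen: now lamp:Trent, pen:Oscar). State: pen:Oscar, lamp:Trent
Event 7 (swap lamp<->pen: now lamp:Oscar, pen:Trent). State: pen:Trent, lamp:Oscar

Final state: pen:Trent, lamp:Oscar
Kevin holds: (nothing).

Answer: nothing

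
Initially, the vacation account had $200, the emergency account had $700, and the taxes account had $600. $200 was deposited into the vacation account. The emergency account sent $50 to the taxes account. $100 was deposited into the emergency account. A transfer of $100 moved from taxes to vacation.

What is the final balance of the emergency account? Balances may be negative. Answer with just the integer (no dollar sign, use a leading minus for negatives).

Tracking account balances step by step:
Start: vacation=200, emergency=700, taxes=600
Event 1 (deposit 200 to vacation): vacation: 200 + 200 = 400. Balances: vacation=400, emergency=700, taxes=600
Event 2 (transfer 50 emergency -> taxes): emergency: 700 - 50 = 650, taxes: 600 + 50 = 650. Balances: vacation=400, emergency=650, taxes=650
Event 3 (deposit 100 to emergency): emergency: 650 + 100 = 750. Balances: vacation=400, emergency=750, taxes=650
Event 4 (transfer 100 taxes -> vacation): taxes: 650 - 100 = 550, vacation: 400 + 100 = 500. Balances: vacation=500, emergency=750, taxes=550

Final balance of emergency: 750

Answer: 750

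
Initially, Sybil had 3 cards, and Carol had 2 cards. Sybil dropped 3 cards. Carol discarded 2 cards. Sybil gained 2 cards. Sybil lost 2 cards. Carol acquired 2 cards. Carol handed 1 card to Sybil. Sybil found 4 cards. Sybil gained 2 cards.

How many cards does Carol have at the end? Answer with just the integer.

Tracking counts step by step:
Start: Sybil=3, Carol=2
Event 1 (Sybil -3): Sybil: 3 -> 0. State: Sybil=0, Carol=2
Event 2 (Carol -2): Carol: 2 -> 0. State: Sybil=0, Carol=0
Event 3 (Sybil +2): Sybil: 0 -> 2. State: Sybil=2, Carol=0
Event 4 (Sybil -2): Sybil: 2 -> 0. State: Sybil=0, Carol=0
Event 5 (Carol +2): Carol: 0 -> 2. State: Sybil=0, Carol=2
Event 6 (Carol -> Sybil, 1): Carol: 2 -> 1, Sybil: 0 -> 1. State: Sybil=1, Carol=1
Event 7 (Sybil +4): Sybil: 1 -> 5. State: Sybil=5, Carol=1
Event 8 (Sybil +2): Sybil: 5 -> 7. State: Sybil=7, Carol=1

Carol's final count: 1

Answer: 1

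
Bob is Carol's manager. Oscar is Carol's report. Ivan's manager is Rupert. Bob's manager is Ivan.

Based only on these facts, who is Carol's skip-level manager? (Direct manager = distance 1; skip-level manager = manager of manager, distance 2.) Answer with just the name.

Reconstructing the manager chain from the given facts:
  Rupert -> Ivan -> Bob -> Carol -> Oscar
(each arrow means 'manager of the next')
Positions in the chain (0 = top):
  position of Rupert: 0
  position of Ivan: 1
  position of Bob: 2
  position of Carol: 3
  position of Oscar: 4

Carol is at position 3; the skip-level manager is 2 steps up the chain, i.e. position 1: Ivan.

Answer: Ivan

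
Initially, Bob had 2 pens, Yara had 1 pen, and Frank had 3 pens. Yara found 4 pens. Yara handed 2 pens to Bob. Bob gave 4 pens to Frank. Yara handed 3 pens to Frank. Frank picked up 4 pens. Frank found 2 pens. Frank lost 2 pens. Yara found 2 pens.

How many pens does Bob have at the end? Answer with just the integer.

Answer: 0

Derivation:
Tracking counts step by step:
Start: Bob=2, Yara=1, Frank=3
Event 1 (Yara +4): Yara: 1 -> 5. State: Bob=2, Yara=5, Frank=3
Event 2 (Yara -> Bob, 2): Yara: 5 -> 3, Bob: 2 -> 4. State: Bob=4, Yara=3, Frank=3
Event 3 (Bob -> Frank, 4): Bob: 4 -> 0, Frank: 3 -> 7. State: Bob=0, Yara=3, Frank=7
Event 4 (Yara -> Frank, 3): Yara: 3 -> 0, Frank: 7 -> 10. State: Bob=0, Yara=0, Frank=10
Event 5 (Frank +4): Frank: 10 -> 14. State: Bob=0, Yara=0, Frank=14
Event 6 (Frank +2): Frank: 14 -> 16. State: Bob=0, Yara=0, Frank=16
Event 7 (Frank -2): Frank: 16 -> 14. State: Bob=0, Yara=0, Frank=14
Event 8 (Yara +2): Yara: 0 -> 2. State: Bob=0, Yara=2, Frank=14

Bob's final count: 0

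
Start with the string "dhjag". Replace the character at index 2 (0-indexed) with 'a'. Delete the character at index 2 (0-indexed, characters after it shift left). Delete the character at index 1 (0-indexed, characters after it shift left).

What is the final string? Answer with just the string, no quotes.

Applying each edit step by step:
Start: "dhjag"
Op 1 (replace idx 2: 'j' -> 'a'): "dhjag" -> "dhaag"
Op 2 (delete idx 2 = 'a'): "dhaag" -> "dhag"
Op 3 (delete idx 1 = 'h'): "dhag" -> "dag"

Answer: dag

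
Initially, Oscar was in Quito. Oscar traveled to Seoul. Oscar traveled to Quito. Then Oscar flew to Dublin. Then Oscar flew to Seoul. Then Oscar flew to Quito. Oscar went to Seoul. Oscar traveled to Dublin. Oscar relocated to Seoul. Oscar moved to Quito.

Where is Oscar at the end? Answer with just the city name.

Tracking Oscar's location:
Start: Oscar is in Quito.
After move 1: Quito -> Seoul. Oscar is in Seoul.
After move 2: Seoul -> Quito. Oscar is in Quito.
After move 3: Quito -> Dublin. Oscar is in Dublin.
After move 4: Dublin -> Seoul. Oscar is in Seoul.
After move 5: Seoul -> Quito. Oscar is in Quito.
After move 6: Quito -> Seoul. Oscar is in Seoul.
After move 7: Seoul -> Dublin. Oscar is in Dublin.
After move 8: Dublin -> Seoul. Oscar is in Seoul.
After move 9: Seoul -> Quito. Oscar is in Quito.

Answer: Quito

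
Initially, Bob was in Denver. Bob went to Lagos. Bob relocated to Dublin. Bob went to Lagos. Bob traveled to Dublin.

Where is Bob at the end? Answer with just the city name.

Tracking Bob's location:
Start: Bob is in Denver.
After move 1: Denver -> Lagos. Bob is in Lagos.
After move 2: Lagos -> Dublin. Bob is in Dublin.
After move 3: Dublin -> Lagos. Bob is in Lagos.
After move 4: Lagos -> Dublin. Bob is in Dublin.

Answer: Dublin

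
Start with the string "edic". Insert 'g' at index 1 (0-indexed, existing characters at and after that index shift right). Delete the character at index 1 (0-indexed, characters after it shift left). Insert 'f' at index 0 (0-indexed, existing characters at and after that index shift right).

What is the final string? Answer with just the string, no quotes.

Applying each edit step by step:
Start: "edic"
Op 1 (insert 'g' at idx 1): "edic" -> "egdic"
Op 2 (delete idx 1 = 'g'): "egdic" -> "edic"
Op 3 (insert 'f' at idx 0): "edic" -> "fedic"

Answer: fedic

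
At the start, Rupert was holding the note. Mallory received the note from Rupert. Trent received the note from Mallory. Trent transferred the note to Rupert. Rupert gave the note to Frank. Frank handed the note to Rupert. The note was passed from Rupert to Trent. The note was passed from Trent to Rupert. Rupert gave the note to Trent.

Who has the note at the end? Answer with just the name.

Answer: Trent

Derivation:
Tracking the note through each event:
Start: Rupert has the note.
After event 1: Mallory has the note.
After event 2: Trent has the note.
After event 3: Rupert has the note.
After event 4: Frank has the note.
After event 5: Rupert has the note.
After event 6: Trent has the note.
After event 7: Rupert has the note.
After event 8: Trent has the note.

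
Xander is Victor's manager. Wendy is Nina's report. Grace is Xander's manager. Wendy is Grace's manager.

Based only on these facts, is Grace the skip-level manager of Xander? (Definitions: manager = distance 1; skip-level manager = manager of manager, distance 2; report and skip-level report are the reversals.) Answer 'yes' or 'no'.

Answer: no

Derivation:
Reconstructing the manager chain from the given facts:
  Nina -> Wendy -> Grace -> Xander -> Victor
(each arrow means 'manager of the next')
Positions in the chain (0 = top):
  position of Nina: 0
  position of Wendy: 1
  position of Grace: 2
  position of Xander: 3
  position of Victor: 4

Grace is at position 2, Xander is at position 3; signed distance (j - i) = 1.
'skip-level manager' requires j - i = 2. Actual distance is 1, so the relation does NOT hold.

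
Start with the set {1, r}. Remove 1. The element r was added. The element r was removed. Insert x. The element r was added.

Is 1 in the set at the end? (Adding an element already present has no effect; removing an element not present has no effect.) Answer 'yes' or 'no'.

Answer: no

Derivation:
Tracking the set through each operation:
Start: {1, r}
Event 1 (remove 1): removed. Set: {r}
Event 2 (add r): already present, no change. Set: {r}
Event 3 (remove r): removed. Set: {}
Event 4 (add x): added. Set: {x}
Event 5 (add r): added. Set: {r, x}

Final set: {r, x} (size 2)
1 is NOT in the final set.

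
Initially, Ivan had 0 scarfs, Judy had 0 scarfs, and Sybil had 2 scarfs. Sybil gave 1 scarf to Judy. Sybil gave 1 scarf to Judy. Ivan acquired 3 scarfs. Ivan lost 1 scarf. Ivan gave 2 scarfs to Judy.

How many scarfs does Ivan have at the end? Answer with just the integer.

Answer: 0

Derivation:
Tracking counts step by step:
Start: Ivan=0, Judy=0, Sybil=2
Event 1 (Sybil -> Judy, 1): Sybil: 2 -> 1, Judy: 0 -> 1. State: Ivan=0, Judy=1, Sybil=1
Event 2 (Sybil -> Judy, 1): Sybil: 1 -> 0, Judy: 1 -> 2. State: Ivan=0, Judy=2, Sybil=0
Event 3 (Ivan +3): Ivan: 0 -> 3. State: Ivan=3, Judy=2, Sybil=0
Event 4 (Ivan -1): Ivan: 3 -> 2. State: Ivan=2, Judy=2, Sybil=0
Event 5 (Ivan -> Judy, 2): Ivan: 2 -> 0, Judy: 2 -> 4. State: Ivan=0, Judy=4, Sybil=0

Ivan's final count: 0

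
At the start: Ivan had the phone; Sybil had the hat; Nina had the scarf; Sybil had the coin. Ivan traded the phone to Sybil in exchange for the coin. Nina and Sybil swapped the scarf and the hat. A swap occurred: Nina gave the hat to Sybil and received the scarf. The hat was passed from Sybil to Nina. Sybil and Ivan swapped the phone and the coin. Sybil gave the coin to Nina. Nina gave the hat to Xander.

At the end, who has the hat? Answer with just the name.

Answer: Xander

Derivation:
Tracking all object holders:
Start: phone:Ivan, hat:Sybil, scarf:Nina, coin:Sybil
Event 1 (swap phone<->coin: now phone:Sybil, coin:Ivan). State: phone:Sybil, hat:Sybil, scarf:Nina, coin:Ivan
Event 2 (swap scarf<->hat: now scarf:Sybil, hat:Nina). State: phone:Sybil, hat:Nina, scarf:Sybil, coin:Ivan
Event 3 (swap hat<->scarf: now hat:Sybil, scarf:Nina). State: phone:Sybil, hat:Sybil, scarf:Nina, coin:Ivan
Event 4 (give hat: Sybil -> Nina). State: phone:Sybil, hat:Nina, scarf:Nina, coin:Ivan
Event 5 (swap phone<->coin: now phone:Ivan, coin:Sybil). State: phone:Ivan, hat:Nina, scarf:Nina, coin:Sybil
Event 6 (give coin: Sybil -> Nina). State: phone:Ivan, hat:Nina, scarf:Nina, coin:Nina
Event 7 (give hat: Nina -> Xander). State: phone:Ivan, hat:Xander, scarf:Nina, coin:Nina

Final state: phone:Ivan, hat:Xander, scarf:Nina, coin:Nina
The hat is held by Xander.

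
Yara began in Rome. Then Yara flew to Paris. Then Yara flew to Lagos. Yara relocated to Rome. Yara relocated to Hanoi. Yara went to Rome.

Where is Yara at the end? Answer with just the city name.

Answer: Rome

Derivation:
Tracking Yara's location:
Start: Yara is in Rome.
After move 1: Rome -> Paris. Yara is in Paris.
After move 2: Paris -> Lagos. Yara is in Lagos.
After move 3: Lagos -> Rome. Yara is in Rome.
After move 4: Rome -> Hanoi. Yara is in Hanoi.
After move 5: Hanoi -> Rome. Yara is in Rome.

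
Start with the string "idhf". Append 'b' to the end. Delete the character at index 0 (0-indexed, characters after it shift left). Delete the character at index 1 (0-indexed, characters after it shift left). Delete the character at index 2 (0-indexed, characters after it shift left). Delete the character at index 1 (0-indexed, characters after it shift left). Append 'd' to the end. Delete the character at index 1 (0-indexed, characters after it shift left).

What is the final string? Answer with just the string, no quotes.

Answer: d

Derivation:
Applying each edit step by step:
Start: "idhf"
Op 1 (append 'b'): "idhf" -> "idhfb"
Op 2 (delete idx 0 = 'i'): "idhfb" -> "dhfb"
Op 3 (delete idx 1 = 'h'): "dhfb" -> "dfb"
Op 4 (delete idx 2 = 'b'): "dfb" -> "df"
Op 5 (delete idx 1 = 'f'): "df" -> "d"
Op 6 (append 'd'): "d" -> "dd"
Op 7 (delete idx 1 = 'd'): "dd" -> "d"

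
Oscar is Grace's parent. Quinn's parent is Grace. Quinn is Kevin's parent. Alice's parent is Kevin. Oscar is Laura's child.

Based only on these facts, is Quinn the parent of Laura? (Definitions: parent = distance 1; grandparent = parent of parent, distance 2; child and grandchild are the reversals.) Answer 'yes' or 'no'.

Answer: no

Derivation:
Reconstructing the parent chain from the given facts:
  Laura -> Oscar -> Grace -> Quinn -> Kevin -> Alice
(each arrow means 'parent of the next')
Positions in the chain (0 = top):
  position of Laura: 0
  position of Oscar: 1
  position of Grace: 2
  position of Quinn: 3
  position of Kevin: 4
  position of Alice: 5

Quinn is at position 3, Laura is at position 0; signed distance (j - i) = -3.
'parent' requires j - i = 1. Actual distance is -3, so the relation does NOT hold.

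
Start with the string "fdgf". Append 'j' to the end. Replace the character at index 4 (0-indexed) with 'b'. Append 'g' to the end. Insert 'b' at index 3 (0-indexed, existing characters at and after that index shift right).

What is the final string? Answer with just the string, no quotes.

Applying each edit step by step:
Start: "fdgf"
Op 1 (append 'j'): "fdgf" -> "fdgfj"
Op 2 (replace idx 4: 'j' -> 'b'): "fdgfj" -> "fdgfb"
Op 3 (append 'g'): "fdgfb" -> "fdgfbg"
Op 4 (insert 'b' at idx 3): "fdgfbg" -> "fdgbfbg"

Answer: fdgbfbg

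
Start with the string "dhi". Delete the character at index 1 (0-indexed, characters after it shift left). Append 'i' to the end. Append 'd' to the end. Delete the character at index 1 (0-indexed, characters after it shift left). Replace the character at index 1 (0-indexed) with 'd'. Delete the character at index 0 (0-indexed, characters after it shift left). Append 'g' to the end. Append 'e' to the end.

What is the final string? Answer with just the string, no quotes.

Applying each edit step by step:
Start: "dhi"
Op 1 (delete idx 1 = 'h'): "dhi" -> "di"
Op 2 (append 'i'): "di" -> "dii"
Op 3 (append 'd'): "dii" -> "diid"
Op 4 (delete idx 1 = 'i'): "diid" -> "did"
Op 5 (replace idx 1: 'i' -> 'd'): "did" -> "ddd"
Op 6 (delete idx 0 = 'd'): "ddd" -> "dd"
Op 7 (append 'g'): "dd" -> "ddg"
Op 8 (append 'e'): "ddg" -> "ddge"

Answer: ddge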